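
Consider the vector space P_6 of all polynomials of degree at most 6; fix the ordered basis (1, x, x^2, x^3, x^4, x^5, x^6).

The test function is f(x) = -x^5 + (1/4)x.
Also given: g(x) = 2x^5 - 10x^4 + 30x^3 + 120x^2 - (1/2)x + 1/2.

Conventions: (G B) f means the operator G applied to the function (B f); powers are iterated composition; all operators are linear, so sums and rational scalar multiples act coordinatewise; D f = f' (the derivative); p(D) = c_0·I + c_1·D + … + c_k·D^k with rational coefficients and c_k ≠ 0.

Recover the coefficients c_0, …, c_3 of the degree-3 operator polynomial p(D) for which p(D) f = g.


c_0 = -2, c_1 = 2, c_2 = -3/2, c_3 = -2

D^0 f = -x^5 + (1/4)x
D^1 f = -5x^4 + 1/4
D^2 f = -20x^3
D^3 f = -60x^2
matching coefficients of g against c_0 f + c_1 Df + … from the top degree down determines the c_i
solution: c_0 = -2, c_1 = 2, c_2 = -3/2, c_3 = -2


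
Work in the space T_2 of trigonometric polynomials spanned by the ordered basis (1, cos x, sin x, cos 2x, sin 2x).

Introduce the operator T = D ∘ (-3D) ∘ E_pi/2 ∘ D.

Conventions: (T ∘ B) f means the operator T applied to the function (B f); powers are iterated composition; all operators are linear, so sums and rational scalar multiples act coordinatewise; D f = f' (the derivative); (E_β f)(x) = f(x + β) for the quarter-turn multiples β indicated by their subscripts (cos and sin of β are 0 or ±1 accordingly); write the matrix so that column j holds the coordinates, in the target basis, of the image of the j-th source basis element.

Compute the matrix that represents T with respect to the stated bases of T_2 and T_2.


image of 1: 0
image of cos x: -3cos x
image of sin x: -3sin x
image of cos 2x: 24sin 2x
image of sin 2x: -24cos 2x
each image's coordinates form column j of the matrix

the matrix is [[0, 0, 0, 0, 0]; [0, -3, 0, 0, 0]; [0, 0, -3, 0, 0]; [0, 0, 0, 0, -24]; [0, 0, 0, 24, 0]] (rows listed top to bottom)


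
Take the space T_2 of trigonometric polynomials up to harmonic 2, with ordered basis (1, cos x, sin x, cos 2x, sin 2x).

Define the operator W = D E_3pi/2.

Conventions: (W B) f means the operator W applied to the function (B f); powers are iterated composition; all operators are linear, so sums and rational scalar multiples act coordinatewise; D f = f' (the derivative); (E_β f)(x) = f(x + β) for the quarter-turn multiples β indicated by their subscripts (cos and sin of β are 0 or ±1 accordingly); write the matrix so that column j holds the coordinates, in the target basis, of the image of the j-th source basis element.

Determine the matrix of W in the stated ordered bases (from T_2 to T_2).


image of 1: 0
image of cos x: cos x
image of sin x: sin x
image of cos 2x: 2sin 2x
image of sin 2x: -2cos 2x
each image's coordinates form column j of the matrix

the matrix is [[0, 0, 0, 0, 0]; [0, 1, 0, 0, 0]; [0, 0, 1, 0, 0]; [0, 0, 0, 0, -2]; [0, 0, 0, 2, 0]] (rows listed top to bottom)


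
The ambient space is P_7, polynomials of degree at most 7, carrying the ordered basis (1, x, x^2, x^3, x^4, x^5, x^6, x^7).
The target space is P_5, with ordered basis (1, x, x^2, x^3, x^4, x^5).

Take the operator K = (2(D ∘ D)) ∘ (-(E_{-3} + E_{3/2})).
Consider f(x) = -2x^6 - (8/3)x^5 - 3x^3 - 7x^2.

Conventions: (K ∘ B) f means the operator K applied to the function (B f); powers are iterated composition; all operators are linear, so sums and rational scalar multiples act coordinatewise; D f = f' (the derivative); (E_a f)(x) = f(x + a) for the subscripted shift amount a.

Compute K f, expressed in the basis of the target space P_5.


the result is g(x) = 240x^4 - (1520/3)x^3 + 7620x^2 - 7668x + 15619/2

E_{-3} f = -2x^6 + (100/3)x^5 - 230x^4 + 837x^3 - 1690x^2 + 1797x - 792
E_{3/2} f = -2x^6 - (62/3)x^5 - (175/2)x^4 - 198x^3 - (2099/8)x^2 - (1599/8)x - 2205/32
(E_{-3} + E_{3/2}) f = -4x^6 + (38/3)x^5 - (635/2)x^4 + 639x^3 - (15619/8)x^2 + (12777/8)x - 27549/32
(-(E_{-3} + E_{3/2})) f = 4x^6 - (38/3)x^5 + (635/2)x^4 - 639x^3 + (15619/8)x^2 - (12777/8)x + 27549/32
D (-(E_{-3} + E_{3/2})) f = 24x^5 - (190/3)x^4 + 1270x^3 - 1917x^2 + (15619/4)x - 12777/8
D D (-(E_{-3} + E_{3/2})) f = 120x^4 - (760/3)x^3 + 3810x^2 - 3834x + 15619/4
(2(D ∘ D)) (-(E_{-3} + E_{3/2})) f = 240x^4 - (1520/3)x^3 + 7620x^2 - 7668x + 15619/2


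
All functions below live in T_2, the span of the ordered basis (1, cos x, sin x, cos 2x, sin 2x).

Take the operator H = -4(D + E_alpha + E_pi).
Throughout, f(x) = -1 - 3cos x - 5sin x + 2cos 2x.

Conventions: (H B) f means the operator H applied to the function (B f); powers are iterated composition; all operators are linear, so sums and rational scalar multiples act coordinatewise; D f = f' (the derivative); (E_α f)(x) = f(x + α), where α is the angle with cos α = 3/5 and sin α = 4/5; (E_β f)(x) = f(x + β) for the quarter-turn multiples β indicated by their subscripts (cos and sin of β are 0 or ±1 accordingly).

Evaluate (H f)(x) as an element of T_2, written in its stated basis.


g(x) = 8 + (156/5)cos x - (148/5)sin x - (144/25)cos 2x + (592/25)sin 2x

D f = -5cos x + 3sin x - 4sin 2x
E_alpha f = -1 - (29/5)cos x - (3/5)sin x - (14/25)cos 2x - (48/25)sin 2x
E_pi f = -1 + 3cos x + 5sin x + 2cos 2x
(D + E_alpha + E_pi) f = -2 - (39/5)cos x + (37/5)sin x + (36/25)cos 2x - (148/25)sin 2x
(-4(D + E_alpha + E_pi)) f = 8 + (156/5)cos x - (148/5)sin x - (144/25)cos 2x + (592/25)sin 2x


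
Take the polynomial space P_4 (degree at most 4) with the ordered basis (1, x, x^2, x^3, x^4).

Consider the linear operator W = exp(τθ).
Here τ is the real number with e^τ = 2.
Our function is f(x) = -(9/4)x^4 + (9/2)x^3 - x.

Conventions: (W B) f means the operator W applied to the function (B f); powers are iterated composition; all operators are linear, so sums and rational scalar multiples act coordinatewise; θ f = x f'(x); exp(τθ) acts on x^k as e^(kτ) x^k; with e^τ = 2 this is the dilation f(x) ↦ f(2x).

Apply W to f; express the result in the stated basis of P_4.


the image equals g(x) = -36x^4 + 36x^3 - 2x

exp(τθ) x^k = e^(kτ) x^k; with e^τ = 2 this sends x^k to 2^k x^k
x ↦ 2 x
x^3 ↦ 8 x^3
x^4 ↦ 16 x^4
applying this coordinatewise to f: exp(τθ) f = -36x^4 + 36x^3 - 2x


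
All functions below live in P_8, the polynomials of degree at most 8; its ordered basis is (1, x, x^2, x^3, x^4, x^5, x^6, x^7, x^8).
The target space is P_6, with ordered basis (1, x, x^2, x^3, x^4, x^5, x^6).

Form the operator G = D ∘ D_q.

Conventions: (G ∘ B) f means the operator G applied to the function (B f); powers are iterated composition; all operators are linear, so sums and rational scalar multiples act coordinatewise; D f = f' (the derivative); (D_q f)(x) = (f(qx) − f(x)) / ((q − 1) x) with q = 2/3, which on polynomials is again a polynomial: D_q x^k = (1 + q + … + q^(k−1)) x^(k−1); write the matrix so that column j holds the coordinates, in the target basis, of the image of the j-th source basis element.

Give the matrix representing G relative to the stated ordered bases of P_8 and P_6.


image of 1: 0
image of x: 0
image of x^2: 5/3
image of x^3: (38/9)x
image of x^4: (65/9)x^2
image of x^5: (844/81)x^3
image of x^6: (3325/243)x^4
image of x^7: (4118/243)x^5
image of x^8: (44135/2187)x^6
each image's coordinates form column j of the matrix

the matrix is [[0, 0, 5/3, 0, 0, 0, 0, 0, 0]; [0, 0, 0, 38/9, 0, 0, 0, 0, 0]; [0, 0, 0, 0, 65/9, 0, 0, 0, 0]; [0, 0, 0, 0, 0, 844/81, 0, 0, 0]; [0, 0, 0, 0, 0, 0, 3325/243, 0, 0]; [0, 0, 0, 0, 0, 0, 0, 4118/243, 0]; [0, 0, 0, 0, 0, 0, 0, 0, 44135/2187]] (rows listed top to bottom)


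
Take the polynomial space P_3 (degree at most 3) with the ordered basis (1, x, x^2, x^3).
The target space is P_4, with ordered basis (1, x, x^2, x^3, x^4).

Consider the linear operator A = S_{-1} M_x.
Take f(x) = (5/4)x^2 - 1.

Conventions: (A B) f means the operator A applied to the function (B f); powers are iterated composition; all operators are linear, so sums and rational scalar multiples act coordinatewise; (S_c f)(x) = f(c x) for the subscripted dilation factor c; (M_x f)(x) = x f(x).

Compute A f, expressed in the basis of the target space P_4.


M_x f = (5/4)x^3 - x
S_{-1} M_x f = -(5/4)x^3 + x

the result is g(x) = -(5/4)x^3 + x


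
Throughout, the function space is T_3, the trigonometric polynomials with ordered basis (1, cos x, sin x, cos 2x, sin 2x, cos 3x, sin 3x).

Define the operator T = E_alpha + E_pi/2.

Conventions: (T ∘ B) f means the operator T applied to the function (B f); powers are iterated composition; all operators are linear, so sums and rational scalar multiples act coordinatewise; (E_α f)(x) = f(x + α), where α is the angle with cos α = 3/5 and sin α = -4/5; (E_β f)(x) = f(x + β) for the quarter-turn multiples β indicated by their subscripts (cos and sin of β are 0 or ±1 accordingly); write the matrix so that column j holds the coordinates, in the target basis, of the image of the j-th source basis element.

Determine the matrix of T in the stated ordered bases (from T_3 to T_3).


the matrix is [[2, 0, 0, 0, 0, 0, 0]; [0, 3/5, 1/5, 0, 0, 0, 0]; [0, -1/5, 3/5, 0, 0, 0, 0]; [0, 0, 0, -32/25, -24/25, 0, 0]; [0, 0, 0, 24/25, -32/25, 0, 0]; [0, 0, 0, 0, 0, -117/125, -169/125]; [0, 0, 0, 0, 0, 169/125, -117/125]] (rows listed top to bottom)

image of 1: 2
image of cos x: (3/5)cos x - (1/5)sin x
image of sin x: (1/5)cos x + (3/5)sin x
image of cos 2x: -(32/25)cos 2x + (24/25)sin 2x
image of sin 2x: -(24/25)cos 2x - (32/25)sin 2x
image of cos 3x: -(117/125)cos 3x + (169/125)sin 3x
image of sin 3x: -(169/125)cos 3x - (117/125)sin 3x
each image's coordinates form column j of the matrix


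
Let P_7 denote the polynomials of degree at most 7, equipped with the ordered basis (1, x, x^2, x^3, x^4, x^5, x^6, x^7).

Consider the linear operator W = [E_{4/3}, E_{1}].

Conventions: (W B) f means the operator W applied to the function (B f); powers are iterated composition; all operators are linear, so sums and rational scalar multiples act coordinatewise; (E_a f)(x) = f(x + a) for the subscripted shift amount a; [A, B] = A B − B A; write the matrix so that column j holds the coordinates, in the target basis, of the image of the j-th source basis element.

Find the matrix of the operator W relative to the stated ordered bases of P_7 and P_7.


image of 1: 0
image of x: 0
image of x^2: 0
image of x^3: 0
image of x^4: 0
image of x^5: 0
image of x^6: 0
image of x^7: 0
each image's coordinates form column j of the matrix

the matrix is [[0, 0, 0, 0, 0, 0, 0, 0]; [0, 0, 0, 0, 0, 0, 0, 0]; [0, 0, 0, 0, 0, 0, 0, 0]; [0, 0, 0, 0, 0, 0, 0, 0]; [0, 0, 0, 0, 0, 0, 0, 0]; [0, 0, 0, 0, 0, 0, 0, 0]; [0, 0, 0, 0, 0, 0, 0, 0]; [0, 0, 0, 0, 0, 0, 0, 0]] (rows listed top to bottom)


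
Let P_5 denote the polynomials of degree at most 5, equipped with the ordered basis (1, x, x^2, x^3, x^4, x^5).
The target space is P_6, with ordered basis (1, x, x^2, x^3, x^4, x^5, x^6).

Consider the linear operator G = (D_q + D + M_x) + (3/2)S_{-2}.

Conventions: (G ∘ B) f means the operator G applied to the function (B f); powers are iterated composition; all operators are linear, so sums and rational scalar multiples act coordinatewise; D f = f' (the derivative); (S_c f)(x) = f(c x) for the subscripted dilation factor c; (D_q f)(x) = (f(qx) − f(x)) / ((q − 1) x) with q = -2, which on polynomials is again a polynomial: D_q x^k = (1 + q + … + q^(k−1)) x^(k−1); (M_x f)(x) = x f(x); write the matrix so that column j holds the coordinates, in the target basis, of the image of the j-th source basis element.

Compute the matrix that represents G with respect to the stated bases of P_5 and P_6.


the matrix is [[3/2, 2, 0, 0, 0, 0]; [1, -3, 1, 0, 0, 0]; [0, 1, 6, 6, 0, 0]; [0, 0, 1, -12, -1, 0]; [0, 0, 0, 1, 24, 16]; [0, 0, 0, 0, 1, -48]; [0, 0, 0, 0, 0, 1]] (rows listed top to bottom)

image of 1: x + 3/2
image of x: x^2 - 3x + 2
image of x^2: x^3 + 6x^2 + x
image of x^3: x^4 - 12x^3 + 6x^2
image of x^4: x^5 + 24x^4 - x^3
image of x^5: x^6 - 48x^5 + 16x^4
each image's coordinates form column j of the matrix


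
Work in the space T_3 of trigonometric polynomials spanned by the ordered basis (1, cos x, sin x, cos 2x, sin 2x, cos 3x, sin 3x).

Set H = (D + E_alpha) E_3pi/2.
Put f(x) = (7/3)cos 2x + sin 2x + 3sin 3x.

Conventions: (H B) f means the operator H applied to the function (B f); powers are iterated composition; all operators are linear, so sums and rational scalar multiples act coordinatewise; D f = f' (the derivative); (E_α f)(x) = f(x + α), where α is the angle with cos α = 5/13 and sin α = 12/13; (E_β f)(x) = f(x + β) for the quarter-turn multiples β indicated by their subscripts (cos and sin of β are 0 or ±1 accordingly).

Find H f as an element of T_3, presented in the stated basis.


E_3pi/2 f = -(7/3)cos 2x - sin 2x + 3cos 3x
D E_3pi/2 f = -2cos 2x + (14/3)sin 2x - 9sin 3x
E_alpha E_3pi/2 f = (473/507)cos 2x + (399/169)sin 2x - (6105/2197)cos 3x + (2484/2197)sin 3x
(D + E_alpha) E_3pi/2 f = -(541/507)cos 2x + (3563/507)sin 2x - (6105/2197)cos 3x - (17289/2197)sin 3x

g(x) = -(541/507)cos 2x + (3563/507)sin 2x - (6105/2197)cos 3x - (17289/2197)sin 3x


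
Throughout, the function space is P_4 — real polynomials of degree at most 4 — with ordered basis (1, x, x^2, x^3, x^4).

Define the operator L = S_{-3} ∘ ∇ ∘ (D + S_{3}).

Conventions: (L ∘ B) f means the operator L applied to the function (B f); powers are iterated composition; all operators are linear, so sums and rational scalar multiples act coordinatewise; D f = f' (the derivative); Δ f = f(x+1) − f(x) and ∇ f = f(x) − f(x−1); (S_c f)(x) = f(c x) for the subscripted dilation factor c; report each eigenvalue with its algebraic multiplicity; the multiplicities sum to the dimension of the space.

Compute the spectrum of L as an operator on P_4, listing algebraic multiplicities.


λ = 0 (multiplicity 5)

image of 1: 0
image of x: 3
image of x^2: -54x - 7
image of x^3: 729x^2 + 225x + 24
image of x^4: -8748x^3 - 4266x^2 - 936x - 77
the matrix is upper triangular; its diagonal is (0, 0, 0, 0, 0)
for a triangular matrix the eigenvalues are the diagonal entries, with algebraic multiplicity their repetition count


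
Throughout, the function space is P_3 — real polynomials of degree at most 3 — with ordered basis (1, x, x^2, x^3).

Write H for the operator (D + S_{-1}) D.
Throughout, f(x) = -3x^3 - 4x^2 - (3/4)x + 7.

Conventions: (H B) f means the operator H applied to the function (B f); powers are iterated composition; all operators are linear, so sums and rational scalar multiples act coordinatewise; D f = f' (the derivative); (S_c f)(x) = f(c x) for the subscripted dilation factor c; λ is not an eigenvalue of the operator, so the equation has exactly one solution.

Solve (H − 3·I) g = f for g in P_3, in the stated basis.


g(x) = x^3 + (7/3)x^2 + (25/36)x - 59/108

write g with unknown coordinates in the stated basis and equate coefficients in (H − 3·I) g = f
solving from the highest basis element down gives g = x^3 + (7/3)x^2 + (25/36)x - 59/108
check: H g = 3x^2 + (4/3)x + 193/36
so H g − 3·g = -3x^3 - 4x^2 - (3/4)x + 7 = f ✓


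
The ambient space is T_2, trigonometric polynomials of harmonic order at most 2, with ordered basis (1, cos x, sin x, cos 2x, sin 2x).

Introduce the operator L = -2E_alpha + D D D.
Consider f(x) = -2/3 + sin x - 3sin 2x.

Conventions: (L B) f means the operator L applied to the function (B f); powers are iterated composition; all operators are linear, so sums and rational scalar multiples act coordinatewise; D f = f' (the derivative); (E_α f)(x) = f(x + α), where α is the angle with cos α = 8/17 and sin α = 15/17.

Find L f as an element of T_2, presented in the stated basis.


the result is g(x) = 4/3 - (47/17)cos x - (16/17)sin x + (8376/289)cos 2x - (966/289)sin 2x

E_alpha f = -2/3 + (15/17)cos x + (8/17)sin x - (720/289)cos 2x + (483/289)sin 2x
(-2E_alpha) f = 4/3 - (30/17)cos x - (16/17)sin x + (1440/289)cos 2x - (966/289)sin 2x
D f = cos x - 6cos 2x
D D f = -sin x + 12sin 2x
D D D f = -cos x + 24cos 2x
(-2E_alpha + D D D) f = 4/3 - (47/17)cos x - (16/17)sin x + (8376/289)cos 2x - (966/289)sin 2x


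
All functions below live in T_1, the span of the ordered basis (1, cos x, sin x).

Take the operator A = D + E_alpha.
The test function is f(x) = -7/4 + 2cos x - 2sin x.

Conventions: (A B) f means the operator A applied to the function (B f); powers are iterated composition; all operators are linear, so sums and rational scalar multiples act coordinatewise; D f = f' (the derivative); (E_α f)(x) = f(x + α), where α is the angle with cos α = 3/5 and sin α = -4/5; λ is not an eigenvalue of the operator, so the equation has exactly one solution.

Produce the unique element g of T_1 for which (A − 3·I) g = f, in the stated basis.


g(x) = 7/8 - (22/29)cos x + (26/29)sin x

write g with unknown coordinates in the stated basis and equate coefficients in (A − 3·I) g = f
solving from the highest basis element down gives g = 7/8 - (22/29)cos x + (26/29)sin x
check: A g = 7/8 - (8/29)cos x + (20/29)sin x
so A g − 3·g = -7/4 + 2cos x - 2sin x = f ✓


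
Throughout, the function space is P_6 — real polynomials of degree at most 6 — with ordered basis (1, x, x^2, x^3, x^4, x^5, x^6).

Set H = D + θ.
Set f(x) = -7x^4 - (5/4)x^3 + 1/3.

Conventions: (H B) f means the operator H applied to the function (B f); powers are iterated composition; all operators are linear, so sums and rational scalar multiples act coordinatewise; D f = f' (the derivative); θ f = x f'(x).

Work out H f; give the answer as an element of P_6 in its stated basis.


g(x) = -28x^4 - (127/4)x^3 - (15/4)x^2

D f = -28x^3 - (15/4)x^2
θ f = -28x^4 - (15/4)x^3
(D + θ) f = -28x^4 - (127/4)x^3 - (15/4)x^2


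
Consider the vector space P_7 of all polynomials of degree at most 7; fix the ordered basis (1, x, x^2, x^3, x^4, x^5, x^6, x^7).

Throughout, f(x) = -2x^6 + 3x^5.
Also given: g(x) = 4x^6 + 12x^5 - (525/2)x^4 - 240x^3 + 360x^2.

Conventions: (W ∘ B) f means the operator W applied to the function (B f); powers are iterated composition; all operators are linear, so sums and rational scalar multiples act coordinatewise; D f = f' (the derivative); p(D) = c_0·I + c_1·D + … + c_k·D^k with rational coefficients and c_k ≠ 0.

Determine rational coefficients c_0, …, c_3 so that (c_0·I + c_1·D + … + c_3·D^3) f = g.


p(D) = -2·I − (3/2)·D + 4·D^2 + 2·D^3, i.e. c_0 = -2, c_1 = -3/2, c_2 = 4, c_3 = 2

D^0 f = -2x^6 + 3x^5
D^1 f = -12x^5 + 15x^4
D^2 f = -60x^4 + 60x^3
D^3 f = -240x^3 + 180x^2
matching coefficients of g against c_0 f + c_1 Df + … from the top degree down determines the c_i
solution: c_0 = -2, c_1 = -3/2, c_2 = 4, c_3 = 2


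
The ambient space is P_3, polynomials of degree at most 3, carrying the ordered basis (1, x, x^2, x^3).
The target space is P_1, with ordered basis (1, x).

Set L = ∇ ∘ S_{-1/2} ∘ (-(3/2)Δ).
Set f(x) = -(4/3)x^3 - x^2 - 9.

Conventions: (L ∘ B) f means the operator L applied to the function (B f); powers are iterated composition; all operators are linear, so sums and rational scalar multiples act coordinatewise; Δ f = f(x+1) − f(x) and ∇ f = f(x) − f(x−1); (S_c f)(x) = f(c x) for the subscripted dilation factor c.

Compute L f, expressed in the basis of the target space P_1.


Δ f = -4x^2 - 6x - 7/3
(-(3/2)Δ) f = 6x^2 + 9x + 7/2
S_{-1/2} (-(3/2)Δ) f = (3/2)x^2 - (9/2)x + 7/2
∇ S_{-1/2} (-(3/2)Δ) f = 3x - 6

the image equals g(x) = 3x - 6


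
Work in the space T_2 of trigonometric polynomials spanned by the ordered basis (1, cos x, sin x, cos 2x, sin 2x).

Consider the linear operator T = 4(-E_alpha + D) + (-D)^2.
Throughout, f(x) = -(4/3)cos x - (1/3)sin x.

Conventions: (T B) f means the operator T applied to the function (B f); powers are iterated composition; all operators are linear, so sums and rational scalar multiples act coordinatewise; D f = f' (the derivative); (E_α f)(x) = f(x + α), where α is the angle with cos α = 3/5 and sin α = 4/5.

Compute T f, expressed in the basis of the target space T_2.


E_alpha f = -(16/15)cos x + (13/15)sin x
(-E_alpha) f = (16/15)cos x - (13/15)sin x
D f = -(1/3)cos x + (4/3)sin x
(-E_alpha + D) f = (11/15)cos x + (7/15)sin x
(4(-E_alpha + D)) f = (44/15)cos x + (28/15)sin x
D f = -(1/3)cos x + (4/3)sin x
(-D) f = (1/3)cos x - (4/3)sin x
D (-D) f = -(4/3)cos x - (1/3)sin x
(-D) (-D) f = (4/3)cos x + (1/3)sin x
(4(-E_alpha + D) + (-D)^2) f = (64/15)cos x + (11/5)sin x

the image equals g(x) = (64/15)cos x + (11/5)sin x


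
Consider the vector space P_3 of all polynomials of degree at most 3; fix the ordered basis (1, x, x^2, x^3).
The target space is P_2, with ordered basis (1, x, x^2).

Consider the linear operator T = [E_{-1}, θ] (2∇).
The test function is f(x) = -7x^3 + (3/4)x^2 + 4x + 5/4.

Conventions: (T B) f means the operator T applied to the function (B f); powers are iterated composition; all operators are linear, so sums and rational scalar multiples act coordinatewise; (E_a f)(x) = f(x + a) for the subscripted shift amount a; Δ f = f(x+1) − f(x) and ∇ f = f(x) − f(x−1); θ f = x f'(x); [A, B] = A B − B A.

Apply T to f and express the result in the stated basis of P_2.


the result is g(x) = 84x - 129

∇ f = -21x^2 + (45/2)x - 15/4
(2∇) f = -42x^2 + 45x - 15/2
θ (2∇) f = -84x^2 + 45x
E_{-1} θ (2∇) f = -84x^2 + 213x - 129
E_{-1} (2∇) f = -42x^2 + 129x - 189/2
θ E_{-1} (2∇) f = -84x^2 + 129x
[E_{-1}, θ] (2∇) f = 84x - 129


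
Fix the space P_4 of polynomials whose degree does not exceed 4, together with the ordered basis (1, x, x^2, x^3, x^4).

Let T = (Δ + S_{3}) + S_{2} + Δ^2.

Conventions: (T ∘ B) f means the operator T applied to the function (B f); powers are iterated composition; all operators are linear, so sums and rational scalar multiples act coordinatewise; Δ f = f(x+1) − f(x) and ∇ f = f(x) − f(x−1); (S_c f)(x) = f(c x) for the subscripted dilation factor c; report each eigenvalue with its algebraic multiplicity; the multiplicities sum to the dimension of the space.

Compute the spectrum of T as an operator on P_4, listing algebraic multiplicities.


image of 1: 2
image of x: 5x + 1
image of x^2: 13x^2 + 2x + 3
image of x^3: 35x^3 + 3x^2 + 9x + 7
image of x^4: 97x^4 + 4x^3 + 18x^2 + 28x + 15
the matrix is upper triangular; its diagonal is (2, 5, 13, 35, 97)
for a triangular matrix the eigenvalues are the diagonal entries, with algebraic multiplicity their repetition count

λ = 2 (multiplicity 1), λ = 5 (multiplicity 1), λ = 13 (multiplicity 1), λ = 35 (multiplicity 1), λ = 97 (multiplicity 1)


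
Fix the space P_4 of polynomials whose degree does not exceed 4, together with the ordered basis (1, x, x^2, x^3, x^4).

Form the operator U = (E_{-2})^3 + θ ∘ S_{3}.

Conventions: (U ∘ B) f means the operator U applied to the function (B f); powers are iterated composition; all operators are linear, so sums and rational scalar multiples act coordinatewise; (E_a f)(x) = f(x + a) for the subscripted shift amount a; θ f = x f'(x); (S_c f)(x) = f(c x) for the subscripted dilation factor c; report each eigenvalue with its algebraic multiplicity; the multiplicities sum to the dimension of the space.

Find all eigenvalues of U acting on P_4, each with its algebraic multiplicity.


λ = 1 (multiplicity 1), λ = 4 (multiplicity 1), λ = 19 (multiplicity 1), λ = 82 (multiplicity 1), λ = 325 (multiplicity 1)

image of 1: 1
image of x: 4x - 6
image of x^2: 19x^2 - 12x + 36
image of x^3: 82x^3 - 18x^2 + 108x - 216
image of x^4: 325x^4 - 24x^3 + 216x^2 - 864x + 1296
the matrix is upper triangular; its diagonal is (1, 4, 19, 82, 325)
for a triangular matrix the eigenvalues are the diagonal entries, with algebraic multiplicity their repetition count


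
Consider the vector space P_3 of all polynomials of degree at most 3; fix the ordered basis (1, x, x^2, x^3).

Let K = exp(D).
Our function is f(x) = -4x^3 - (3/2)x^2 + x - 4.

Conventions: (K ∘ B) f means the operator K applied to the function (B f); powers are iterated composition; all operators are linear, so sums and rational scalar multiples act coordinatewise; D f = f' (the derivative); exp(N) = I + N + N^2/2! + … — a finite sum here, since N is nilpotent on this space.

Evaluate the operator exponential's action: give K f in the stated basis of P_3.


order-1 term: -12x^2 - 3x + 1
order-2 term: -12x - 3/2
order-3 term: -4
the series for exp(D) f terminates at order 3
exp(D) f = -4x^3 - (27/2)x^2 - 14x - 17/2

the result is g(x) = -4x^3 - (27/2)x^2 - 14x - 17/2


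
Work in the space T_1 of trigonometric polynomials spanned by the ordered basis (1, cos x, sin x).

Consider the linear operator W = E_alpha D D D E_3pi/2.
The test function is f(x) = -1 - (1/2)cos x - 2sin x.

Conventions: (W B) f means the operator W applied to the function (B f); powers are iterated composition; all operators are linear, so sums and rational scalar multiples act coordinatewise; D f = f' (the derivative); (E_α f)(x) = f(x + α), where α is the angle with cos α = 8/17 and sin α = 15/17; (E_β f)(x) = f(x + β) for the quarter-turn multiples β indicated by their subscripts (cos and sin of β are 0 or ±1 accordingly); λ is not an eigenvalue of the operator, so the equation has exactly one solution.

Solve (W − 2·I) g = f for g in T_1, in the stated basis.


write g with unknown coordinates in the stated basis and equate coefficients in (W − 2·I) g = f
solving from the highest basis element down gives g = 1/2 - (1/13)cos x + (61/78)sin x
check: W g = -(17/26)cos x - (17/39)sin x
so W g − 2·g = -1 - (1/2)cos x - 2sin x = f ✓

the result is g(x) = 1/2 - (1/13)cos x + (61/78)sin x


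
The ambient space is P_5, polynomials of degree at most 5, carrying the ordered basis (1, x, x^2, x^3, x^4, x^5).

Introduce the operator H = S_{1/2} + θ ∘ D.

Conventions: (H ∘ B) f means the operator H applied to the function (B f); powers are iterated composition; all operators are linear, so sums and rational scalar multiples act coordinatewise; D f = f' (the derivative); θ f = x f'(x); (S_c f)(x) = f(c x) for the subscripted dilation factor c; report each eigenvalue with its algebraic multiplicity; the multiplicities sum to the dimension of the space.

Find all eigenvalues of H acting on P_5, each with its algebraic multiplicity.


λ = 1/32 (multiplicity 1), λ = 1/16 (multiplicity 1), λ = 1/8 (multiplicity 1), λ = 1/4 (multiplicity 1), λ = 1/2 (multiplicity 1), λ = 1 (multiplicity 1)

image of 1: 1
image of x: (1/2)x
image of x^2: (1/4)x^2 + 2x
image of x^3: (1/8)x^3 + 6x^2
image of x^4: (1/16)x^4 + 12x^3
image of x^5: (1/32)x^5 + 20x^4
the matrix is upper triangular; its diagonal is (1, 1/2, 1/4, 1/8, 1/16, 1/32)
for a triangular matrix the eigenvalues are the diagonal entries, with algebraic multiplicity their repetition count


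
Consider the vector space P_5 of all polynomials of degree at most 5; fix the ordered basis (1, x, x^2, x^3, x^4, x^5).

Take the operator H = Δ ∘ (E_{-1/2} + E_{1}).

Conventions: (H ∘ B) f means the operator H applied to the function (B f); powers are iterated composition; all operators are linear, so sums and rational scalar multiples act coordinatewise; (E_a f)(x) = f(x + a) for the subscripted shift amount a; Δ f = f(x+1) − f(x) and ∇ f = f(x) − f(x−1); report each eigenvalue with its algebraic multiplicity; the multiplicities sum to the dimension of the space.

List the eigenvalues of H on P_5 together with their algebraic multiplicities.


image of 1: 0
image of x: 2
image of x^2: 4x + 3
image of x^3: 6x^2 + 9x + 29/4
image of x^4: 8x^3 + 18x^2 + 29x + 15
image of x^5: 10x^4 + 30x^3 + (145/2)x^2 + 75x + 497/16
the matrix is upper triangular; its diagonal is (0, 0, 0, 0, 0, 0)
for a triangular matrix the eigenvalues are the diagonal entries, with algebraic multiplicity their repetition count

λ = 0 (multiplicity 6)


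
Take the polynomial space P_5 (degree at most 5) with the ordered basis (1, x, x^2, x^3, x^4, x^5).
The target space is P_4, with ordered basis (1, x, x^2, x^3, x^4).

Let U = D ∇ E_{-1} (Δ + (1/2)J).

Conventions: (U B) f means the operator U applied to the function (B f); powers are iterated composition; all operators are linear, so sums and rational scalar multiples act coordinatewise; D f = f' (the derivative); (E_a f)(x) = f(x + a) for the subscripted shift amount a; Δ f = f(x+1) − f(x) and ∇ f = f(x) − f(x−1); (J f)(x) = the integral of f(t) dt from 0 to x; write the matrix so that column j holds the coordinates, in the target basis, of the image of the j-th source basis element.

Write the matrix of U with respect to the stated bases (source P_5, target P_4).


image of 1: 0
image of x: 1/2
image of x^2: x - 3/2
image of x^3: (3/2)x^2 - (9/2)x + 19/2
image of x^4: 2x^3 - 9x^2 + 38x - 63/2
image of x^5: (5/2)x^4 - 15x^3 + 95x^2 - (315/2)x + 171/2
each image's coordinates form column j of the matrix

the matrix is [[0, 1/2, -3/2, 19/2, -63/2, 171/2]; [0, 0, 1, -9/2, 38, -315/2]; [0, 0, 0, 3/2, -9, 95]; [0, 0, 0, 0, 2, -15]; [0, 0, 0, 0, 0, 5/2]] (rows listed top to bottom)


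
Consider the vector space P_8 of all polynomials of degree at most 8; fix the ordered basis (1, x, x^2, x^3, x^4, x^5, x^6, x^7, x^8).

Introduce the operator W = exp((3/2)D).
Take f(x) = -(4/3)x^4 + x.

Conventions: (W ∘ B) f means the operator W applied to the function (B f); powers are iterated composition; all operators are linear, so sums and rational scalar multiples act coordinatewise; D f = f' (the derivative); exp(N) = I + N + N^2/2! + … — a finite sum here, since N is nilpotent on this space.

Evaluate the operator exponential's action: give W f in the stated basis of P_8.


g(x) = -(4/3)x^4 - 8x^3 - 18x^2 - 17x - 21/4

order-1 term: -8x^3 + 3/2
order-2 term: -18x^2
order-3 term: -18x
order-4 term: -27/4
the series for exp((3/2)D) f terminates at order 4
exp((3/2)D) f = -(4/3)x^4 - 8x^3 - 18x^2 - 17x - 21/4


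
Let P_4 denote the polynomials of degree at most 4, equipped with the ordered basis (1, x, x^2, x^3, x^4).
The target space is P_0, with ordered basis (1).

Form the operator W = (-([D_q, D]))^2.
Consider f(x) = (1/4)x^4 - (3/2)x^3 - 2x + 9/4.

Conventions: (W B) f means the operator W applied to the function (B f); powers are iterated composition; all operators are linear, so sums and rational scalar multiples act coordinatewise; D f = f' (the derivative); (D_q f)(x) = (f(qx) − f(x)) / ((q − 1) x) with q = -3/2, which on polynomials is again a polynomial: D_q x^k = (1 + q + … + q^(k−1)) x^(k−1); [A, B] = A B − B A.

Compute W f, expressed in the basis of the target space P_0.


the image equals g(x) = 475/64

D f = x^3 - (9/2)x^2 - 2
D_q D f = (7/4)x^2 + (9/4)x
D_q f = -(13/32)x^3 - (21/8)x^2 - 2
D D_q f = -(39/32)x^2 - (21/4)x
[D_q, D] f = (95/32)x^2 + (15/2)x
(-([D_q, D])) f = -(95/32)x^2 - (15/2)x
D (-([D_q, D])) f = -(95/16)x - 15/2
D_q D (-([D_q, D])) f = -95/16
D_q (-([D_q, D])) f = (95/64)x - 15/2
D D_q (-([D_q, D])) f = 95/64
[D_q, D] (-([D_q, D])) f = -475/64
(-([D_q, D])) (-([D_q, D])) f = 475/64


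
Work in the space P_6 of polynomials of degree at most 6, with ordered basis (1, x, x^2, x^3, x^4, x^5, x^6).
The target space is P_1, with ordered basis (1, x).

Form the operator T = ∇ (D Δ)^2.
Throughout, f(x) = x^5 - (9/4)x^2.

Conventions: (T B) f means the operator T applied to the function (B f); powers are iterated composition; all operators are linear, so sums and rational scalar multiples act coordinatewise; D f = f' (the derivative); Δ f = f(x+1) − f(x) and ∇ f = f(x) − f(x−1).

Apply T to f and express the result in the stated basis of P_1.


Δ f = 5x^4 + 10x^3 + 10x^2 + (1/2)x - 5/4
D Δ f = 20x^3 + 30x^2 + 20x + 1/2
Δ (D Δ) f = 60x^2 + 120x + 70
D Δ (D Δ) f = 120x + 120
∇ (D Δ)^2 f = 120

the result is g(x) = 120


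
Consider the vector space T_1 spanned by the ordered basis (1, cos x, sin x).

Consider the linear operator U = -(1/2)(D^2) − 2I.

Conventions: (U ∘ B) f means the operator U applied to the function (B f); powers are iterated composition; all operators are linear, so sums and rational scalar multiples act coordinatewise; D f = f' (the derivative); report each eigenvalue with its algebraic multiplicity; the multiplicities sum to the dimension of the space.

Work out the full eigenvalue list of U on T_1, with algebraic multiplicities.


λ = -2 (multiplicity 1), λ = -3/2 (multiplicity 2)

image of 1: -2
image of cos x: -(3/2)cos x
image of sin x: -(3/2)sin x
the matrix is diagonal; its diagonal is (-2, -3/2, -3/2)
for a triangular matrix the eigenvalues are the diagonal entries, with algebraic multiplicity their repetition count


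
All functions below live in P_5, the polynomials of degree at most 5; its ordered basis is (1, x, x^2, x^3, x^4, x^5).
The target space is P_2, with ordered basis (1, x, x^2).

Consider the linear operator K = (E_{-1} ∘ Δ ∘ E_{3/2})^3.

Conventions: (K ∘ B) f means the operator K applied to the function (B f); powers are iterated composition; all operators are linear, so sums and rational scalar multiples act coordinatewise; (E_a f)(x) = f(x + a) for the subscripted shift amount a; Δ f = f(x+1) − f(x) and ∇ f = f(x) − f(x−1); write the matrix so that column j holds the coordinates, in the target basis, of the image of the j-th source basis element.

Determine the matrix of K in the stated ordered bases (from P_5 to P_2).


the matrix is [[0, 0, 0, 6, 72, 555]; [0, 0, 0, 0, 24, 360]; [0, 0, 0, 0, 0, 60]] (rows listed top to bottom)

image of 1: 0
image of x: 0
image of x^2: 0
image of x^3: 6
image of x^4: 24x + 72
image of x^5: 60x^2 + 360x + 555
each image's coordinates form column j of the matrix


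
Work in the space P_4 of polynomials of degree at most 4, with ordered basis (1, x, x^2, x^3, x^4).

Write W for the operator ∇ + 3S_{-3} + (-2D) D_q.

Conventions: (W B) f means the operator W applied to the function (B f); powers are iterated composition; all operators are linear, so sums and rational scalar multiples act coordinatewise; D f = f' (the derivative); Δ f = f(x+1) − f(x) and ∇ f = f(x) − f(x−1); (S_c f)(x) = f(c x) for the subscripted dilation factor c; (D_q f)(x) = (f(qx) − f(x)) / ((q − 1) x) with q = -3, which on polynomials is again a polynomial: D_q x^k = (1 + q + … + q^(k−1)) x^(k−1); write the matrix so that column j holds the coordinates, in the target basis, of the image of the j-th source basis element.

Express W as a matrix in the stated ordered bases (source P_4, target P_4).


the matrix is [[3, 1, 3, 1, -1]; [0, -9, 2, -31, 4]; [0, 0, 27, 3, 114]; [0, 0, 0, -81, 4]; [0, 0, 0, 0, 243]] (rows listed top to bottom)

image of 1: 3
image of x: -9x + 1
image of x^2: 27x^2 + 2x + 3
image of x^3: -81x^3 + 3x^2 - 31x + 1
image of x^4: 243x^4 + 4x^3 + 114x^2 + 4x - 1
each image's coordinates form column j of the matrix


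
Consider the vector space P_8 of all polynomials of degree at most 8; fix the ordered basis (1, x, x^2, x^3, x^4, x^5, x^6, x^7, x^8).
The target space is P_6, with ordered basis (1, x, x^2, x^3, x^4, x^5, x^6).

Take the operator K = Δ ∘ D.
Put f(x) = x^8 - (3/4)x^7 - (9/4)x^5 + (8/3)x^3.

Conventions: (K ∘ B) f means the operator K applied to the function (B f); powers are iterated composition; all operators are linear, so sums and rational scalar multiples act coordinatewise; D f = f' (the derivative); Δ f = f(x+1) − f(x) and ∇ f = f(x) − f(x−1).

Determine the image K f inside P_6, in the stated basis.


g(x) = 56x^6 + (273/2)x^5 + (805/4)x^4 + 130x^3 + (87/4)x^2 - (9/2)x - 1/2

D f = 8x^7 - (21/4)x^6 - (45/4)x^4 + 8x^2
Δ D f = 56x^6 + (273/2)x^5 + (805/4)x^4 + 130x^3 + (87/4)x^2 - (9/2)x - 1/2


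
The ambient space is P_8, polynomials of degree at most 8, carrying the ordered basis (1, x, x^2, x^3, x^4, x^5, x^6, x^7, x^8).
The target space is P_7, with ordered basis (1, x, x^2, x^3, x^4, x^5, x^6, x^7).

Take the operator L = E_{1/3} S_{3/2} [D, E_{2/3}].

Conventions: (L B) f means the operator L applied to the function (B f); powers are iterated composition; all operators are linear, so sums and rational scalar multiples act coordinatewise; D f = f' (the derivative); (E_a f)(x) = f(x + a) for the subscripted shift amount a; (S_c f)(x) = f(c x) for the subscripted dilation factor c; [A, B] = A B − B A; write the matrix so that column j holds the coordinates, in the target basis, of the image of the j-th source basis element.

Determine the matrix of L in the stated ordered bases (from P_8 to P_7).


the matrix is [[0, 0, 0, 0, 0, 0, 0, 0, 0]; [0, 0, 0, 0, 0, 0, 0, 0, 0]; [0, 0, 0, 0, 0, 0, 0, 0, 0]; [0, 0, 0, 0, 0, 0, 0, 0, 0]; [0, 0, 0, 0, 0, 0, 0, 0, 0]; [0, 0, 0, 0, 0, 0, 0, 0, 0]; [0, 0, 0, 0, 0, 0, 0, 0, 0]; [0, 0, 0, 0, 0, 0, 0, 0, 0]] (rows listed top to bottom)

image of 1: 0
image of x: 0
image of x^2: 0
image of x^3: 0
image of x^4: 0
image of x^5: 0
image of x^6: 0
image of x^7: 0
image of x^8: 0
each image's coordinates form column j of the matrix


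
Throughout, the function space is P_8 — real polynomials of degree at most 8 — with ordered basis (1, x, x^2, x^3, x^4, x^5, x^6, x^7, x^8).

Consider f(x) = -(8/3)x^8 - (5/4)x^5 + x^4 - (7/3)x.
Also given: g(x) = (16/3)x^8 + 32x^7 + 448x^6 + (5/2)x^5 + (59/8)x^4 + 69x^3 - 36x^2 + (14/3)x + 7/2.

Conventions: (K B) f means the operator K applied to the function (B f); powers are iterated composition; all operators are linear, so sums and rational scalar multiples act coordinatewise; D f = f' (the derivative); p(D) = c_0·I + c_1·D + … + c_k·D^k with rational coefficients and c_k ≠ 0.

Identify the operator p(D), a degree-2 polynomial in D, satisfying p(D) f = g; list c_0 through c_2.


D^0 f = -(8/3)x^8 - (5/4)x^5 + x^4 - (7/3)x
D^1 f = -(64/3)x^7 - (25/4)x^4 + 4x^3 - 7/3
D^2 f = -(448/3)x^6 - 25x^3 + 12x^2
matching coefficients of g against c_0 f + c_1 Df + … from the top degree down determines the c_i
solution: c_0 = -2, c_1 = -3/2, c_2 = -3

c_0 = -2, c_1 = -3/2, c_2 = -3


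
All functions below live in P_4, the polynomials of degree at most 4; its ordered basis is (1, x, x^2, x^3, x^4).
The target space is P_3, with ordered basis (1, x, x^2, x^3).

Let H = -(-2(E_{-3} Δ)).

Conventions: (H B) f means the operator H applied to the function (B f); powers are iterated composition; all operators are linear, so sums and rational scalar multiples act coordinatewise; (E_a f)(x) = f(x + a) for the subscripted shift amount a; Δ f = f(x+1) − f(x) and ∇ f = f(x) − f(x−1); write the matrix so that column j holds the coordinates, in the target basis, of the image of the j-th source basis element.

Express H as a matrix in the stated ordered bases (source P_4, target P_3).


image of 1: 0
image of x: 2
image of x^2: 4x - 10
image of x^3: 6x^2 - 30x + 38
image of x^4: 8x^3 - 60x^2 + 152x - 130
each image's coordinates form column j of the matrix

the matrix is [[0, 2, -10, 38, -130]; [0, 0, 4, -30, 152]; [0, 0, 0, 6, -60]; [0, 0, 0, 0, 8]] (rows listed top to bottom)


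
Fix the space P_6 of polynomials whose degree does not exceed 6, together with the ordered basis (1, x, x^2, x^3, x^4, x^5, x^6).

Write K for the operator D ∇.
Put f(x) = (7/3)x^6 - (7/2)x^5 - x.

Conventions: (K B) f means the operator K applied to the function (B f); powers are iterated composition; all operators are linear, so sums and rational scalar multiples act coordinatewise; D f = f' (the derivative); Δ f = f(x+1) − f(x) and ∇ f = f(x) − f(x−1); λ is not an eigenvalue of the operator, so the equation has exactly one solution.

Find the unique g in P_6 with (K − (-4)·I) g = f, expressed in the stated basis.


the image equals g(x) = (7/12)x^6 - (7/8)x^5 - (35/8)x^4 + (105/8)x^3 - (35/16)x^2 - (389/16)x + 427/32

write g with unknown coordinates in the stated basis and equate coefficients in (K − (-4)·I) g = f
solving from the highest basis element down gives g = (7/12)x^6 - (7/8)x^5 - (35/8)x^4 + (105/8)x^3 - (35/16)x^2 - (389/16)x + 427/32
check: K g = (35/2)x^4 - (105/2)x^3 + (35/4)x^2 + (385/4)x - 427/8
so K g − (-4)·g = (7/3)x^6 - (7/2)x^5 - x = f ✓


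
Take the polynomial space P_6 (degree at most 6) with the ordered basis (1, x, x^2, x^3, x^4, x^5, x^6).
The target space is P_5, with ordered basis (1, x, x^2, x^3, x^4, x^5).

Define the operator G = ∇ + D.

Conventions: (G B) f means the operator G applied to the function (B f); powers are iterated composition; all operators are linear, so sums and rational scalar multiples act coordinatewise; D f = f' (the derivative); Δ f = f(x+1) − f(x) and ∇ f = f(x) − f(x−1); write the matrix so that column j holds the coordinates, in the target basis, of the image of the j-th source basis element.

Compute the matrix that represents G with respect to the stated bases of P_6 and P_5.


the matrix is [[0, 2, -1, 1, -1, 1, -1]; [0, 0, 4, -3, 4, -5, 6]; [0, 0, 0, 6, -6, 10, -15]; [0, 0, 0, 0, 8, -10, 20]; [0, 0, 0, 0, 0, 10, -15]; [0, 0, 0, 0, 0, 0, 12]] (rows listed top to bottom)

image of 1: 0
image of x: 2
image of x^2: 4x - 1
image of x^3: 6x^2 - 3x + 1
image of x^4: 8x^3 - 6x^2 + 4x - 1
image of x^5: 10x^4 - 10x^3 + 10x^2 - 5x + 1
image of x^6: 12x^5 - 15x^4 + 20x^3 - 15x^2 + 6x - 1
each image's coordinates form column j of the matrix
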